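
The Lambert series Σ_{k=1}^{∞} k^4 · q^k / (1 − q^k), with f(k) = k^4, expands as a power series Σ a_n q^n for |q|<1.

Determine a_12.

d|12:{1,2,3,4,6,12}  Σf=1+16+81+256+1296+20736=22386

a_12 = 22386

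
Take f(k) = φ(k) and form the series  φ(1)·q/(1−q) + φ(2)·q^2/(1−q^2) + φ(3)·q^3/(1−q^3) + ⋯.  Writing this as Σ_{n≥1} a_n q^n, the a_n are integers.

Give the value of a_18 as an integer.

[q^18] φ(1)=1,φ(2)=1,φ(3)=2,φ(6)=2,φ(9)=6,φ(18)=6 ⇒ 18

a_18 = 18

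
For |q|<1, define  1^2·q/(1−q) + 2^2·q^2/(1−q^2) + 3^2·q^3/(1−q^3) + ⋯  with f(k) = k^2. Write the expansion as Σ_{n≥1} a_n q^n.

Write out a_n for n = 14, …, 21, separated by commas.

d|14:{1,2,7,14}  Σf=1+4+49+196=250
n=15: 1·15 3·5 5·3 15·1  f→[1+9+25+225]=260
n=16: 1·16 2·8 4·4 8·2 16·1  f→[1+4+16+64+256]=341
n=17: 1·17 17·1  f→[1+289]=290
q^18  k|18↦f(k): 18:324 9:81 6:36 3:9 2:4 1:1  a_18=455
[q^19] f(1)=1,f(19)=361 ⇒ 362
q^20  k|20↦f(k): 1:1 2:4 4:16 5:25 10:100 20:400  a_20=546
d|21:{1,3,7,21}  Σf=1+9+49+441=500

250, 260, 341, 290, 455, 362, 546, 500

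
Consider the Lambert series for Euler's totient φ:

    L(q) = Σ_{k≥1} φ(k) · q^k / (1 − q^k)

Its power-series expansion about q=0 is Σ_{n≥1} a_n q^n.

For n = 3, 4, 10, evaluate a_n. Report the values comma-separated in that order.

q^3  k|3↦φ(k): 3:2 1:1  a_3=3
d|4:{1,2,4}  Σφ=1+1+2=4
d|10:{10,5,2,1}  Σφ=4+4+1+1=10

3, 4, 10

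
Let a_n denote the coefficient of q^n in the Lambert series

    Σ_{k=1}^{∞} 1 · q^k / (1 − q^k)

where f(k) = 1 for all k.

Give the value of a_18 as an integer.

a_18 = 6

q^18  k|18↦f(k): 1:1 2:1 3:1 6:1 9:1 18:1  a_18=6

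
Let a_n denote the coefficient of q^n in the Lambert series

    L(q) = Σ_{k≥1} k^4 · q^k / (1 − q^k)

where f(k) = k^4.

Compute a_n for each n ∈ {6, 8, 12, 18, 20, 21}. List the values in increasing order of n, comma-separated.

1394, 4369, 22386, 112931, 170898, 196964

d|6:{1,2,3,6}  Σf=1+16+81+1296=1394
[q^8] f(1)=1,f(2)=16,f(4)=256,f(8)=4096 ⇒ 4369
q^12  k|12↦f(k): 12:20736 6:1296 4:256 3:81 2:16 1:1  a_12=22386
d|18:{18,9,6,3,2,1}  Σf=104976+6561+1296+81+16+1=112931
[q^20] f(20)=160000,f(10)=10000,f(5)=625,f(4)=256,f(2)=16,f(1)=1 ⇒ 170898
n=21: 1·21 3·7 7·3 21·1  f→[1+81+2401+194481]=196964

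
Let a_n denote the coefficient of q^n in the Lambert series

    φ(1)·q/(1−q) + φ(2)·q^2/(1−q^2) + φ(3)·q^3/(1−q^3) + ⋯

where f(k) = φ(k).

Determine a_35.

[q^35] φ(1)=1,φ(5)=4,φ(7)=6,φ(35)=24 ⇒ 35

a_35 = 35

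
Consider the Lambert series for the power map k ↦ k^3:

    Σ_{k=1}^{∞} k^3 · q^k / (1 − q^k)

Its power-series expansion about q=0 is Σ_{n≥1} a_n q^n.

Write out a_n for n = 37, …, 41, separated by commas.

50654, 61740, 61544, 73710, 68922

[q^37] f(37)=50653,f(1)=1 ⇒ 50654
[q^38] f(38)=54872,f(19)=6859,f(2)=8,f(1)=1 ⇒ 61740
n=39: 39·1 13·3 3·13 1·39  f→[59319+2197+27+1]=61544
d|40:{1,2,4,5,8,10,20,40}  Σf=1+8+64+125+512+1000+8000+64000=73710
n=41: 41·1 1·41  f→[68921+1]=68922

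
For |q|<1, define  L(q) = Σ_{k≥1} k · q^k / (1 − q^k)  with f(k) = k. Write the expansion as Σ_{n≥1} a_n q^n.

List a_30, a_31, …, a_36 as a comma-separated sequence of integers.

72, 32, 63, 48, 54, 48, 91

n=30: 30·1 15·2 10·3 6·5 5·6 3·10 2·15 1·30  f→[30+15+10+6+5+3+2+1]=72
n=31: 1·31 31·1  f→[1+31]=32
q^32  k|32↦f(k): 1:1 2:2 4:4 8:8 16:16 32:32  a_32=63
[q^33] f(33)=33,f(11)=11,f(3)=3,f(1)=1 ⇒ 48
q^34  k|34↦f(k): 34:34 17:17 2:2 1:1  a_34=54
n=35: 1·35 5·7 7·5 35·1  f→[1+5+7+35]=48
q^36  k|36↦f(k): 36:36 18:18 12:12 9:9 6:6 4:4 3:3 2:2 1:1  a_36=91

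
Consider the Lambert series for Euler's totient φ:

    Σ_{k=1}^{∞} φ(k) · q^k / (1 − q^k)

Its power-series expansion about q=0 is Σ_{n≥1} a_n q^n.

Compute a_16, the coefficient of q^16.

d|16:{1,2,4,8,16}  Σφ=1+1+2+4+8=16

a_16 = 16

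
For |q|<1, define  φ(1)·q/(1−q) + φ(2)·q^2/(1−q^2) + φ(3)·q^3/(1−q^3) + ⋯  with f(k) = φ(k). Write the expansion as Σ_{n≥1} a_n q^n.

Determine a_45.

[q^45] φ(1)=1,φ(3)=2,φ(5)=4,φ(9)=6,φ(15)=8,φ(45)=24 ⇒ 45

a_45 = 45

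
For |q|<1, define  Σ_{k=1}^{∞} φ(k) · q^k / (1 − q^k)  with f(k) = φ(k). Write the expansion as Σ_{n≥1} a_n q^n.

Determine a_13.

[q^13] φ(13)=12,φ(1)=1 ⇒ 13

a_13 = 13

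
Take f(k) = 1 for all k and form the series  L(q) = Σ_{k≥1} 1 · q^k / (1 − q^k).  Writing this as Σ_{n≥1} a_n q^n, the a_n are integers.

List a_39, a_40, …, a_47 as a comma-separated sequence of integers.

4, 8, 2, 8, 2, 6, 6, 4, 2

[q^39] f(39)=1,f(13)=1,f(3)=1,f(1)=1 ⇒ 4
[q^40] f(40)=1,f(20)=1,f(10)=1,f(8)=1,f(5)=1,f(4)=1,f(2)=1,f(1)=1 ⇒ 8
[q^41] f(1)=1,f(41)=1 ⇒ 2
d|42:{1,2,3,6,7,14,21,42}  Σf=1+1+1+1+1+1+1+1=8
q^43  k|43↦f(k): 43:1 1:1  a_43=2
q^44  k|44↦f(k): 44:1 22:1 11:1 4:1 2:1 1:1  a_44=6
n=45: 1·45 3·15 5·9 9·5 15·3 45·1  f→[1+1+1+1+1+1]=6
n=46: 1·46 2·23 23·2 46·1  f→[1+1+1+1]=4
d|47:{1,47}  Σf=1+1=2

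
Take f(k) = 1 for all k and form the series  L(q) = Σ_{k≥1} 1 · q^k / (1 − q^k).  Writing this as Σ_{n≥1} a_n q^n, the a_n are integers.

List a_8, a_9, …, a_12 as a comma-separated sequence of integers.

[q^8] f(1)=1,f(2)=1,f(4)=1,f(8)=1 ⇒ 4
d|9:{9,3,1}  Σf=1+1+1=3
d|10:{10,5,2,1}  Σf=1+1+1+1=4
d|11:{1,11}  Σf=1+1=2
n=12: 1·12 2·6 3·4 4·3 6·2 12·1  f→[1+1+1+1+1+1]=6

4, 3, 4, 2, 6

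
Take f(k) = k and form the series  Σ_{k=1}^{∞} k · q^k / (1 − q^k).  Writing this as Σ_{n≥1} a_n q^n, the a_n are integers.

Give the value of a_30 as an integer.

[q^30] f(1)=1,f(2)=2,f(3)=3,f(5)=5,f(6)=6,f(10)=10,f(15)=15,f(30)=30 ⇒ 72

a_30 = 72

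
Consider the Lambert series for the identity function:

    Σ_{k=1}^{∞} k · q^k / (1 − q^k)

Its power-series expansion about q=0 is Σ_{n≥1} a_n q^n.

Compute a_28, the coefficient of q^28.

q^28  k|28↦f(k): 1:1 2:2 4:4 7:7 14:14 28:28  a_28=56

a_28 = 56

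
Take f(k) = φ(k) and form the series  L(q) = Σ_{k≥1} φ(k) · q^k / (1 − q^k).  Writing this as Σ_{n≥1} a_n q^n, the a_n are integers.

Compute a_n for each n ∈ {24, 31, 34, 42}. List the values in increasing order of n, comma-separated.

d|24:{24,12,8,6,4,3,2,1}  Σφ=8+4+4+2+2+2+1+1=24
[q^31] φ(31)=30,φ(1)=1 ⇒ 31
d|34:{34,17,2,1}  Σφ=16+16+1+1=34
n=42: 42·1 21·2 14·3 7·6 6·7 3·14 2·21 1·42  φ→[12+12+6+6+2+2+1+1]=42

24, 31, 34, 42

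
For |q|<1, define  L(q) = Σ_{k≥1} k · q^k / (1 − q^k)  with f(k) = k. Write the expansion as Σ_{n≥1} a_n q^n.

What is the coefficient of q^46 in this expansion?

d|46:{46,23,2,1}  Σf=46+23+2+1=72

a_46 = 72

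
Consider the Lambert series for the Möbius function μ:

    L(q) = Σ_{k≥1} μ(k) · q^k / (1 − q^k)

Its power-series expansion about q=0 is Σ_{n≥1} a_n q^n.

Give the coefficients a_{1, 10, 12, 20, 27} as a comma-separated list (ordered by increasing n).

d|1:{1}  Σμ=1=1
d|10:{10,5,2,1}  Σμ=1+(-1)+(-1)+1=0
d|12:{1,2,3,4,6,12}  Σμ=1+(-1)+(-1)+0+1+0=0
d|20:{1,2,4,5,10,20}  Σμ=1+(-1)+0+(-1)+1+0=0
d|27:{1,3,9,27}  Σμ=1+(-1)+0+0=0

1, 0, 0, 0, 0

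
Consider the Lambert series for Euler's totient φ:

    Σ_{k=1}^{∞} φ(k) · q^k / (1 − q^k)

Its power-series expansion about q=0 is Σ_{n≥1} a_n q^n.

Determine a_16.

q^16  k|16↦φ(k): 1:1 2:1 4:2 8:4 16:8  a_16=16

a_16 = 16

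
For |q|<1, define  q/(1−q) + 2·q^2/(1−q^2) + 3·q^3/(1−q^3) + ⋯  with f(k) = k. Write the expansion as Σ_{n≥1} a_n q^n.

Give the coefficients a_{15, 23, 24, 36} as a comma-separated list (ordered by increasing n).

24, 24, 60, 91

n=15: 15·1 5·3 3·5 1·15  f→[15+5+3+1]=24
q^23  k|23↦f(k): 23:23 1:1  a_23=24
q^24  k|24↦f(k): 24:24 12:12 8:8 6:6 4:4 3:3 2:2 1:1  a_24=60
d|36:{36,18,12,9,6,4,3,2,1}  Σf=36+18+12+9+6+4+3+2+1=91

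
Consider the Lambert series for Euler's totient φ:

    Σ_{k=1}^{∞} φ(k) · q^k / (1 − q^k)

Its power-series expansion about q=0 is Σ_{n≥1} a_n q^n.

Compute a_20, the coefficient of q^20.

d|20:{1,2,4,5,10,20}  Σφ=1+1+2+4+4+8=20

a_20 = 20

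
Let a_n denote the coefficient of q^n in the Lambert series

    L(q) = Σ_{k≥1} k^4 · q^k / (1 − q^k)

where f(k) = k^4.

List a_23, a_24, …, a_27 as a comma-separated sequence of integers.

[q^23] f(23)=279841,f(1)=1 ⇒ 279842
d|24:{1,2,3,4,6,8,12,24}  Σf=1+16+81+256+1296+4096+20736+331776=358258
n=25: 25·1 5·5 1·25  f→[390625+625+1]=391251
n=26: 1·26 2·13 13·2 26·1  f→[1+16+28561+456976]=485554
d|27:{27,9,3,1}  Σf=531441+6561+81+1=538084

279842, 358258, 391251, 485554, 538084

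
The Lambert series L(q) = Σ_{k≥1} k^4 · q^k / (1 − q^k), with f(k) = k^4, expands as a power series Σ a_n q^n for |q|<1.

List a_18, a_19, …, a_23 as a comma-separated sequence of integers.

112931, 130322, 170898, 196964, 248914, 279842

d|18:{18,9,6,3,2,1}  Σf=104976+6561+1296+81+16+1=112931
q^19  k|19↦f(k): 1:1 19:130321  a_19=130322
q^20  k|20↦f(k): 20:160000 10:10000 5:625 4:256 2:16 1:1  a_20=170898
d|21:{21,7,3,1}  Σf=194481+2401+81+1=196964
[q^22] f(1)=1,f(2)=16,f(11)=14641,f(22)=234256 ⇒ 248914
d|23:{23,1}  Σf=279841+1=279842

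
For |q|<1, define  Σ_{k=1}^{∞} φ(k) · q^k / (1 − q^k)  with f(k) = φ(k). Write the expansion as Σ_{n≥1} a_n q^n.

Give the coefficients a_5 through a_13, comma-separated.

q^5  k|5↦φ(k): 5:4 1:1  a_5=5
n=6: 6·1 3·2 2·3 1·6  φ→[2+2+1+1]=6
q^7  k|7↦φ(k): 7:6 1:1  a_7=7
q^8  k|8↦φ(k): 8:4 4:2 2:1 1:1  a_8=8
d|9:{1,3,9}  Σφ=1+2+6=9
[q^10] φ(10)=4,φ(5)=4,φ(2)=1,φ(1)=1 ⇒ 10
d|11:{11,1}  Σφ=10+1=11
n=12: 12·1 6·2 4·3 3·4 2·6 1·12  φ→[4+2+2+2+1+1]=12
[q^13] φ(13)=12,φ(1)=1 ⇒ 13

5, 6, 7, 8, 9, 10, 11, 12, 13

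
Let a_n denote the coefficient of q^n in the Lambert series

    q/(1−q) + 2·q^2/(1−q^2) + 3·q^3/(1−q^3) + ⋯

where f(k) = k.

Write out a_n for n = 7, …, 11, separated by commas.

8, 15, 13, 18, 12

n=7: 7·1 1·7  f→[7+1]=8
[q^8] f(1)=1,f(2)=2,f(4)=4,f(8)=8 ⇒ 15
[q^9] f(9)=9,f(3)=3,f(1)=1 ⇒ 13
[q^10] f(1)=1,f(2)=2,f(5)=5,f(10)=10 ⇒ 18
[q^11] f(1)=1,f(11)=11 ⇒ 12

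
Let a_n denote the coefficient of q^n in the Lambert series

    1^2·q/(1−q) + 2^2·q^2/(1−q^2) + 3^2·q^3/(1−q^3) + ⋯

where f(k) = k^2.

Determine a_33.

a_33 = 1220

n=33: 33·1 11·3 3·11 1·33  f→[1089+121+9+1]=1220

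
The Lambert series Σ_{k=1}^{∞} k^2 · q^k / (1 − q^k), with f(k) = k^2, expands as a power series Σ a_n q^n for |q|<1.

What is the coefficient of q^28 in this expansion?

n=28: 28·1 14·2 7·4 4·7 2·14 1·28  f→[784+196+49+16+4+1]=1050

a_28 = 1050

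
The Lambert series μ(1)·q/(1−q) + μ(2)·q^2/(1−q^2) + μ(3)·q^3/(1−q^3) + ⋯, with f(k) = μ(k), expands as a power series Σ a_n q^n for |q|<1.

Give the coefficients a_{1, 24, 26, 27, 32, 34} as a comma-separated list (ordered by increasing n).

1, 0, 0, 0, 0, 0

d|1:{1}  Σμ=1=1
q^24  k|24↦μ(k): 1:1 2:-1 3:-1 4:0 6:1 8:0 12:0 24:0  a_24=0
q^26  k|26↦μ(k): 1:1 2:-1 13:-1 26:1  a_26=0
n=27: 1·27 3·9 9·3 27·1  μ→[1+(-1)+0+0]=0
[q^32] μ(1)=1,μ(2)=-1,μ(4)=0,μ(8)=0,μ(16)=0,μ(32)=0 ⇒ 0
d|34:{1,2,17,34}  Σμ=1+(-1)+(-1)+1=0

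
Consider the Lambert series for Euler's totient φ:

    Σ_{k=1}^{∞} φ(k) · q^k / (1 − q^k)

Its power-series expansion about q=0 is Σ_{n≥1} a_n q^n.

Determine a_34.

d|34:{1,2,17,34}  Σφ=1+1+16+16=34

a_34 = 34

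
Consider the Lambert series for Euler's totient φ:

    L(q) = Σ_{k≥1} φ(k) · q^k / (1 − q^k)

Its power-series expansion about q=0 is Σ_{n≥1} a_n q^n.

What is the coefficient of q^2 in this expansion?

[q^2] φ(1)=1,φ(2)=1 ⇒ 2

a_2 = 2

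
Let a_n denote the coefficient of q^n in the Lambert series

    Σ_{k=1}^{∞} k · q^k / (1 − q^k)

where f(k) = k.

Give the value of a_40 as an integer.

a_40 = 90

q^40  k|40↦f(k): 40:40 20:20 10:10 8:8 5:5 4:4 2:2 1:1  a_40=90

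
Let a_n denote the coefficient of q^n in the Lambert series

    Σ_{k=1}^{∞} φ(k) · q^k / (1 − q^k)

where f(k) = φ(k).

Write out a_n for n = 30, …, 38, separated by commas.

n=30: 30·1 15·2 10·3 6·5 5·6 3·10 2·15 1·30  φ→[8+8+4+2+4+2+1+1]=30
q^31  k|31↦φ(k): 1:1 31:30  a_31=31
d|32:{32,16,8,4,2,1}  Σφ=16+8+4+2+1+1=32
n=33: 1·33 3·11 11·3 33·1  φ→[1+2+10+20]=33
n=34: 34·1 17·2 2·17 1·34  φ→[16+16+1+1]=34
n=35: 35·1 7·5 5·7 1·35  φ→[24+6+4+1]=35
[q^36] φ(36)=12,φ(18)=6,φ(12)=4,φ(9)=6,φ(6)=2,φ(4)=2,φ(3)=2,φ(2)=1,φ(1)=1 ⇒ 36
q^37  k|37↦φ(k): 1:1 37:36  a_37=37
[q^38] φ(1)=1,φ(2)=1,φ(19)=18,φ(38)=18 ⇒ 38

30, 31, 32, 33, 34, 35, 36, 37, 38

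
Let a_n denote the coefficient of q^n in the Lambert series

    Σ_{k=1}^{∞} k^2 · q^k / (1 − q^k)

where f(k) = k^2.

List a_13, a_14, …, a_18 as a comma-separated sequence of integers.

170, 250, 260, 341, 290, 455

[q^13] f(13)=169,f(1)=1 ⇒ 170
n=14: 1·14 2·7 7·2 14·1  f→[1+4+49+196]=250
q^15  k|15↦f(k): 1:1 3:9 5:25 15:225  a_15=260
d|16:{1,2,4,8,16}  Σf=1+4+16+64+256=341
q^17  k|17↦f(k): 1:1 17:289  a_17=290
[q^18] f(1)=1,f(2)=4,f(3)=9,f(6)=36,f(9)=81,f(18)=324 ⇒ 455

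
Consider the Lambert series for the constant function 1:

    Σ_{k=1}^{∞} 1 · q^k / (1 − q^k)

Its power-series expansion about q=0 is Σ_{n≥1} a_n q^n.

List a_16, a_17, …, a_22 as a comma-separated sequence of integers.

5, 2, 6, 2, 6, 4, 4

[q^16] f(16)=1,f(8)=1,f(4)=1,f(2)=1,f(1)=1 ⇒ 5
q^17  k|17↦f(k): 17:1 1:1  a_17=2
n=18: 18·1 9·2 6·3 3·6 2·9 1·18  f→[1+1+1+1+1+1]=6
d|19:{19,1}  Σf=1+1=2
n=20: 20·1 10·2 5·4 4·5 2·10 1·20  f→[1+1+1+1+1+1]=6
d|21:{1,3,7,21}  Σf=1+1+1+1=4
[q^22] f(22)=1,f(11)=1,f(2)=1,f(1)=1 ⇒ 4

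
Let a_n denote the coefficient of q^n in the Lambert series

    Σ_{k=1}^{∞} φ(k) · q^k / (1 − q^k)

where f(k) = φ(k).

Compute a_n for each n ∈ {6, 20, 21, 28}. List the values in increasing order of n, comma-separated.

q^6  k|6↦φ(k): 1:1 2:1 3:2 6:2  a_6=6
n=20: 1·20 2·10 4·5 5·4 10·2 20·1  φ→[1+1+2+4+4+8]=20
d|21:{21,7,3,1}  Σφ=12+6+2+1=21
q^28  k|28↦φ(k): 28:12 14:6 7:6 4:2 2:1 1:1  a_28=28

6, 20, 21, 28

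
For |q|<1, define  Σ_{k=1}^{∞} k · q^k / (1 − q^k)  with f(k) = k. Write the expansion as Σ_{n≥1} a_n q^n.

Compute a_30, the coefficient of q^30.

q^30  k|30↦f(k): 1:1 2:2 3:3 5:5 6:6 10:10 15:15 30:30  a_30=72

a_30 = 72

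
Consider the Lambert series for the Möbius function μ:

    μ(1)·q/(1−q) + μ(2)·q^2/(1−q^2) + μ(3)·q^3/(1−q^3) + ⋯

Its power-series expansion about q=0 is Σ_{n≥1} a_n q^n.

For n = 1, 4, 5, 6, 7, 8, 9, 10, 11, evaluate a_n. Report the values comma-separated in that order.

1, 0, 0, 0, 0, 0, 0, 0, 0

[q^1] μ(1)=1 ⇒ 1
q^4  k|4↦μ(k): 1:1 2:-1 4:0  a_4=0
d|5:{1,5}  Σμ=1+(-1)=0
n=6: 6·1 3·2 2·3 1·6  μ→[1+(-1)+(-1)+1]=0
n=7: 1·7 7·1  μ→[1+(-1)]=0
n=8: 1·8 2·4 4·2 8·1  μ→[1+(-1)+0+0]=0
q^9  k|9↦μ(k): 1:1 3:-1 9:0  a_9=0
[q^10] μ(10)=1,μ(5)=-1,μ(2)=-1,μ(1)=1 ⇒ 0
q^11  k|11↦μ(k): 11:-1 1:1  a_11=0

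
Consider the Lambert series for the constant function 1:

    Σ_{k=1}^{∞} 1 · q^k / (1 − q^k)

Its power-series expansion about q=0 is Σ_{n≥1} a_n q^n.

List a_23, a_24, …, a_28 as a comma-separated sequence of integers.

2, 8, 3, 4, 4, 6

d|23:{23,1}  Σf=1+1=2
n=24: 1·24 2·12 3·8 4·6 6·4 8·3 12·2 24·1  f→[1+1+1+1+1+1+1+1]=8
n=25: 25·1 5·5 1·25  f→[1+1+1]=3
n=26: 26·1 13·2 2·13 1·26  f→[1+1+1+1]=4
[q^27] f(27)=1,f(9)=1,f(3)=1,f(1)=1 ⇒ 4
[q^28] f(28)=1,f(14)=1,f(7)=1,f(4)=1,f(2)=1,f(1)=1 ⇒ 6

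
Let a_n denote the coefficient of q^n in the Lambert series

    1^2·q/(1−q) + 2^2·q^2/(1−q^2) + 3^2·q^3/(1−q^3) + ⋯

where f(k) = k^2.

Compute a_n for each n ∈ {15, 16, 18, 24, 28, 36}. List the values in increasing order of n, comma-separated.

260, 341, 455, 850, 1050, 1911

[q^15] f(1)=1,f(3)=9,f(5)=25,f(15)=225 ⇒ 260
[q^16] f(16)=256,f(8)=64,f(4)=16,f(2)=4,f(1)=1 ⇒ 341
[q^18] f(18)=324,f(9)=81,f(6)=36,f(3)=9,f(2)=4,f(1)=1 ⇒ 455
d|24:{1,2,3,4,6,8,12,24}  Σf=1+4+9+16+36+64+144+576=850
d|28:{28,14,7,4,2,1}  Σf=784+196+49+16+4+1=1050
d|36:{36,18,12,9,6,4,3,2,1}  Σf=1296+324+144+81+36+16+9+4+1=1911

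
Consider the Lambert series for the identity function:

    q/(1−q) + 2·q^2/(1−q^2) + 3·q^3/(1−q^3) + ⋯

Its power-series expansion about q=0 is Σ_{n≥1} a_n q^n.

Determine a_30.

n=30: 1·30 2·15 3·10 5·6 6·5 10·3 15·2 30·1  f→[1+2+3+5+6+10+15+30]=72

a_30 = 72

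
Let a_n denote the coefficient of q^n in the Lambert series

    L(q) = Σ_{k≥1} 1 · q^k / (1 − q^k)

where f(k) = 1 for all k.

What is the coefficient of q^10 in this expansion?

d|10:{10,5,2,1}  Σf=1+1+1+1=4

a_10 = 4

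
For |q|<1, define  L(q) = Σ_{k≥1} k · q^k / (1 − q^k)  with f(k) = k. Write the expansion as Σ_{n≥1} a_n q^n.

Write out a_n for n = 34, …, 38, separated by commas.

54, 48, 91, 38, 60

[q^34] f(34)=34,f(17)=17,f(2)=2,f(1)=1 ⇒ 54
d|35:{35,7,5,1}  Σf=35+7+5+1=48
d|36:{36,18,12,9,6,4,3,2,1}  Σf=36+18+12+9+6+4+3+2+1=91
q^37  k|37↦f(k): 1:1 37:37  a_37=38
d|38:{38,19,2,1}  Σf=38+19+2+1=60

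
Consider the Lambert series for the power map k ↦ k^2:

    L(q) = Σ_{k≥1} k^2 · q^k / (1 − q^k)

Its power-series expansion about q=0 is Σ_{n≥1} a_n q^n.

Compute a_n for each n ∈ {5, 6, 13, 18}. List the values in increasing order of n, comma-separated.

26, 50, 170, 455

n=5: 5·1 1·5  f→[25+1]=26
d|6:{1,2,3,6}  Σf=1+4+9+36=50
n=13: 1·13 13·1  f→[1+169]=170
d|18:{18,9,6,3,2,1}  Σf=324+81+36+9+4+1=455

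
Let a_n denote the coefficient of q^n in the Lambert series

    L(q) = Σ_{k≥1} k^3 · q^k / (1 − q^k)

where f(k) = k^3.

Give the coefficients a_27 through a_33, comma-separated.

d|27:{1,3,9,27}  Σf=1+27+729+19683=20440
[q^28] f(28)=21952,f(14)=2744,f(7)=343,f(4)=64,f(2)=8,f(1)=1 ⇒ 25112
n=29: 1·29 29·1  f→[1+24389]=24390
d|30:{30,15,10,6,5,3,2,1}  Σf=27000+3375+1000+216+125+27+8+1=31752
d|31:{31,1}  Σf=29791+1=29792
q^32  k|32↦f(k): 32:32768 16:4096 8:512 4:64 2:8 1:1  a_32=37449
[q^33] f(1)=1,f(3)=27,f(11)=1331,f(33)=35937 ⇒ 37296

20440, 25112, 24390, 31752, 29792, 37449, 37296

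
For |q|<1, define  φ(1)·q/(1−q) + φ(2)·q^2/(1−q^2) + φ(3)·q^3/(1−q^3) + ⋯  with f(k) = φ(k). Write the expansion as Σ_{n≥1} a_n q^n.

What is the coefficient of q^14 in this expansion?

q^14  k|14↦φ(k): 14:6 7:6 2:1 1:1  a_14=14

a_14 = 14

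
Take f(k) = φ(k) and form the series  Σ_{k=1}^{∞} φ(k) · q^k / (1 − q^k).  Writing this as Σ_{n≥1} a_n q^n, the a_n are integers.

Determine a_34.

n=34: 34·1 17·2 2·17 1·34  φ→[16+16+1+1]=34

a_34 = 34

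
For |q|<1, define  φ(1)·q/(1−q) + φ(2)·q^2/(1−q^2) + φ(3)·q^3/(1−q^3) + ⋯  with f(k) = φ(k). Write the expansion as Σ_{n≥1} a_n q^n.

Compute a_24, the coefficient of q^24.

d|24:{24,12,8,6,4,3,2,1}  Σφ=8+4+4+2+2+2+1+1=24

a_24 = 24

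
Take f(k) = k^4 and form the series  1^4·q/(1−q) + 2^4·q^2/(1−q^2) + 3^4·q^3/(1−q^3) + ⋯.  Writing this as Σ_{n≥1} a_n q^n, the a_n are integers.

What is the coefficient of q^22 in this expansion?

q^22  k|22↦f(k): 1:1 2:16 11:14641 22:234256  a_22=248914

a_22 = 248914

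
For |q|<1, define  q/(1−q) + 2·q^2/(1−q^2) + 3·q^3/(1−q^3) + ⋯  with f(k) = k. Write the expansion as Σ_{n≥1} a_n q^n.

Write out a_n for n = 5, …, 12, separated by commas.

6, 12, 8, 15, 13, 18, 12, 28

n=5: 5·1 1·5  f→[5+1]=6
d|6:{6,3,2,1}  Σf=6+3+2+1=12
q^7  k|7↦f(k): 7:7 1:1  a_7=8
n=8: 8·1 4·2 2·4 1·8  f→[8+4+2+1]=15
d|9:{9,3,1}  Σf=9+3+1=13
d|10:{10,5,2,1}  Σf=10+5+2+1=18
q^11  k|11↦f(k): 1:1 11:11  a_11=12
[q^12] f(1)=1,f(2)=2,f(3)=3,f(4)=4,f(6)=6,f(12)=12 ⇒ 28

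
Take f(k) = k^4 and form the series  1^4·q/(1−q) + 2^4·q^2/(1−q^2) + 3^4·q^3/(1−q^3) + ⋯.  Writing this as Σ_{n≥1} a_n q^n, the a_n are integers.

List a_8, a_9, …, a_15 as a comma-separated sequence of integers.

n=8: 1·8 2·4 4·2 8·1  f→[1+16+256+4096]=4369
n=9: 9·1 3·3 1·9  f→[6561+81+1]=6643
d|10:{1,2,5,10}  Σf=1+16+625+10000=10642
n=11: 1·11 11·1  f→[1+14641]=14642
q^12  k|12↦f(k): 1:1 2:16 3:81 4:256 6:1296 12:20736  a_12=22386
q^13  k|13↦f(k): 13:28561 1:1  a_13=28562
d|14:{14,7,2,1}  Σf=38416+2401+16+1=40834
q^15  k|15↦f(k): 15:50625 5:625 3:81 1:1  a_15=51332

4369, 6643, 10642, 14642, 22386, 28562, 40834, 51332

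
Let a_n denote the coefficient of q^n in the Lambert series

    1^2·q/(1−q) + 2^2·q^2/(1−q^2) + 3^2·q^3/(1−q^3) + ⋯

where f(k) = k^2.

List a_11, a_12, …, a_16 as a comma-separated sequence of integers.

122, 210, 170, 250, 260, 341

n=11: 11·1 1·11  f→[121+1]=122
n=12: 12·1 6·2 4·3 3·4 2·6 1·12  f→[144+36+16+9+4+1]=210
q^13  k|13↦f(k): 1:1 13:169  a_13=170
n=14: 14·1 7·2 2·7 1·14  f→[196+49+4+1]=250
q^15  k|15↦f(k): 1:1 3:9 5:25 15:225  a_15=260
[q^16] f(16)=256,f(8)=64,f(4)=16,f(2)=4,f(1)=1 ⇒ 341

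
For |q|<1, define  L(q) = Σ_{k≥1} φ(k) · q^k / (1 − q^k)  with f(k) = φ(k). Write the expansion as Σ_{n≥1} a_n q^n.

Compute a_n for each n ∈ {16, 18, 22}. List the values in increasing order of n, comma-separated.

q^16  k|16↦φ(k): 1:1 2:1 4:2 8:4 16:8  a_16=16
q^18  k|18↦φ(k): 1:1 2:1 3:2 6:2 9:6 18:6  a_18=18
n=22: 1·22 2·11 11·2 22·1  φ→[1+1+10+10]=22

16, 18, 22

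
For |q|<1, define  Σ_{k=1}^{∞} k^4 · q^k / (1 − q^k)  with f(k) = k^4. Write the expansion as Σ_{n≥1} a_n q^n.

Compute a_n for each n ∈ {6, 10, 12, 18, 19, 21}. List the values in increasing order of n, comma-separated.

d|6:{1,2,3,6}  Σf=1+16+81+1296=1394
d|10:{10,5,2,1}  Σf=10000+625+16+1=10642
n=12: 12·1 6·2 4·3 3·4 2·6 1·12  f→[20736+1296+256+81+16+1]=22386
d|18:{18,9,6,3,2,1}  Σf=104976+6561+1296+81+16+1=112931
n=19: 1·19 19·1  f→[1+130321]=130322
d|21:{1,3,7,21}  Σf=1+81+2401+194481=196964

1394, 10642, 22386, 112931, 130322, 196964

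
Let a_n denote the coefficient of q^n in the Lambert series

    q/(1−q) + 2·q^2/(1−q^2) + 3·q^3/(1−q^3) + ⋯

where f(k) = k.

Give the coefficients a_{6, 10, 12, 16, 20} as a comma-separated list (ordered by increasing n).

12, 18, 28, 31, 42

n=6: 1·6 2·3 3·2 6·1  f→[1+2+3+6]=12
d|10:{1,2,5,10}  Σf=1+2+5+10=18
[q^12] f(12)=12,f(6)=6,f(4)=4,f(3)=3,f(2)=2,f(1)=1 ⇒ 28
q^16  k|16↦f(k): 16:16 8:8 4:4 2:2 1:1  a_16=31
d|20:{20,10,5,4,2,1}  Σf=20+10+5+4+2+1=42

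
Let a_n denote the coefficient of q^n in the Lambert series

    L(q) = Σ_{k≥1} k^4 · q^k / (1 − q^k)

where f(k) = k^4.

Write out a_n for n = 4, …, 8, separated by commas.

273, 626, 1394, 2402, 4369

q^4  k|4↦f(k): 4:256 2:16 1:1  a_4=273
d|5:{1,5}  Σf=1+625=626
q^6  k|6↦f(k): 6:1296 3:81 2:16 1:1  a_6=1394
n=7: 7·1 1·7  f→[2401+1]=2402
[q^8] f(1)=1,f(2)=16,f(4)=256,f(8)=4096 ⇒ 4369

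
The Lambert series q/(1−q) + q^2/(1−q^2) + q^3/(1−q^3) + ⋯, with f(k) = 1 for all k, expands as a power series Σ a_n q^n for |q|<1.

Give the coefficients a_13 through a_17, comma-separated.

2, 4, 4, 5, 2

d|13:{1,13}  Σf=1+1=2
[q^14] f(14)=1,f(7)=1,f(2)=1,f(1)=1 ⇒ 4
n=15: 15·1 5·3 3·5 1·15  f→[1+1+1+1]=4
[q^16] f(16)=1,f(8)=1,f(4)=1,f(2)=1,f(1)=1 ⇒ 5
q^17  k|17↦f(k): 1:1 17:1  a_17=2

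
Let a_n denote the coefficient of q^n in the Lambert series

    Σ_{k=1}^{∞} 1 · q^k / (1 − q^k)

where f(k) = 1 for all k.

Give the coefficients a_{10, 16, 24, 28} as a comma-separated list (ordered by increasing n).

4, 5, 8, 6

[q^10] f(1)=1,f(2)=1,f(5)=1,f(10)=1 ⇒ 4
d|16:{16,8,4,2,1}  Σf=1+1+1+1+1=5
[q^24] f(24)=1,f(12)=1,f(8)=1,f(6)=1,f(4)=1,f(3)=1,f(2)=1,f(1)=1 ⇒ 8
d|28:{1,2,4,7,14,28}  Σf=1+1+1+1+1+1=6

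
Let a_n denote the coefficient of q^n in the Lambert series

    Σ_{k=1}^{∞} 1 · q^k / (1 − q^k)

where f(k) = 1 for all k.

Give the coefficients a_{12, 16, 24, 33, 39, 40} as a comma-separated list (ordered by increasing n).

d|12:{12,6,4,3,2,1}  Σf=1+1+1+1+1+1=6
d|16:{1,2,4,8,16}  Σf=1+1+1+1+1=5
n=24: 24·1 12·2 8·3 6·4 4·6 3·8 2·12 1·24  f→[1+1+1+1+1+1+1+1]=8
n=33: 1·33 3·11 11·3 33·1  f→[1+1+1+1]=4
q^39  k|39↦f(k): 39:1 13:1 3:1 1:1  a_39=4
q^40  k|40↦f(k): 1:1 2:1 4:1 5:1 8:1 10:1 20:1 40:1  a_40=8

6, 5, 8, 4, 4, 8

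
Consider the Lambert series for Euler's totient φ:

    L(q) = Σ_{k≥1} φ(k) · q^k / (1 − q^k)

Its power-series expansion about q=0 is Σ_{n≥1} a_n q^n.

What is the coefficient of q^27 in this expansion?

[q^27] φ(1)=1,φ(3)=2,φ(9)=6,φ(27)=18 ⇒ 27

a_27 = 27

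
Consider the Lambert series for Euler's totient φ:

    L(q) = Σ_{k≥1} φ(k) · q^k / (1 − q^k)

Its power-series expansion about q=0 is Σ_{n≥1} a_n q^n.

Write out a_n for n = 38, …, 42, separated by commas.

d|38:{1,2,19,38}  Σφ=1+1+18+18=38
q^39  k|39↦φ(k): 39:24 13:12 3:2 1:1  a_39=39
[q^40] φ(40)=16,φ(20)=8,φ(10)=4,φ(8)=4,φ(5)=4,φ(4)=2,φ(2)=1,φ(1)=1 ⇒ 40
[q^41] φ(41)=40,φ(1)=1 ⇒ 41
d|42:{42,21,14,7,6,3,2,1}  Σφ=12+12+6+6+2+2+1+1=42

38, 39, 40, 41, 42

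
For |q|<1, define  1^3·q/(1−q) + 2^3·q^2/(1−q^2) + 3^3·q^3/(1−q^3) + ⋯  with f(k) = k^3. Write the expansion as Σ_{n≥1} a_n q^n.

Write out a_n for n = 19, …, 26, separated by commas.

6860, 9198, 9632, 11988, 12168, 16380, 15751, 19782

q^19  k|19↦f(k): 19:6859 1:1  a_19=6860
n=20: 1·20 2·10 4·5 5·4 10·2 20·1  f→[1+8+64+125+1000+8000]=9198
d|21:{21,7,3,1}  Σf=9261+343+27+1=9632
[q^22] f(1)=1,f(2)=8,f(11)=1331,f(22)=10648 ⇒ 11988
[q^23] f(1)=1,f(23)=12167 ⇒ 12168
d|24:{1,2,3,4,6,8,12,24}  Σf=1+8+27+64+216+512+1728+13824=16380
d|25:{1,5,25}  Σf=1+125+15625=15751
[q^26] f(26)=17576,f(13)=2197,f(2)=8,f(1)=1 ⇒ 19782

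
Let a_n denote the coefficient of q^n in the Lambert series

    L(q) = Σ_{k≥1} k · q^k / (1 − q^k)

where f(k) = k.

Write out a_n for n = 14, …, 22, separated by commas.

[q^14] f(14)=14,f(7)=7,f(2)=2,f(1)=1 ⇒ 24
d|15:{15,5,3,1}  Σf=15+5+3+1=24
n=16: 1·16 2·8 4·4 8·2 16·1  f→[1+2+4+8+16]=31
d|17:{17,1}  Σf=17+1=18
d|18:{1,2,3,6,9,18}  Σf=1+2+3+6+9+18=39
d|19:{1,19}  Σf=1+19=20
[q^20] f(20)=20,f(10)=10,f(5)=5,f(4)=4,f(2)=2,f(1)=1 ⇒ 42
d|21:{1,3,7,21}  Σf=1+3+7+21=32
d|22:{22,11,2,1}  Σf=22+11+2+1=36

24, 24, 31, 18, 39, 20, 42, 32, 36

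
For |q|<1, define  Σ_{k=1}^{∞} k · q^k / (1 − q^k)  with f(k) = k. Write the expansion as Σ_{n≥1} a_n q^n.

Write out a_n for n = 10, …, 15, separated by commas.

18, 12, 28, 14, 24, 24

d|10:{1,2,5,10}  Σf=1+2+5+10=18
n=11: 11·1 1·11  f→[11+1]=12
[q^12] f(12)=12,f(6)=6,f(4)=4,f(3)=3,f(2)=2,f(1)=1 ⇒ 28
d|13:{13,1}  Σf=13+1=14
[q^14] f(14)=14,f(7)=7,f(2)=2,f(1)=1 ⇒ 24
d|15:{1,3,5,15}  Σf=1+3+5+15=24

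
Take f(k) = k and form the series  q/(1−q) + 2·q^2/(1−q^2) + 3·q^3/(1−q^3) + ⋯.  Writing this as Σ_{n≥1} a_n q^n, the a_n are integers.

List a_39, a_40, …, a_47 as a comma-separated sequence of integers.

56, 90, 42, 96, 44, 84, 78, 72, 48

n=39: 1·39 3·13 13·3 39·1  f→[1+3+13+39]=56
n=40: 1·40 2·20 4·10 5·8 8·5 10·4 20·2 40·1  f→[1+2+4+5+8+10+20+40]=90
n=41: 1·41 41·1  f→[1+41]=42
[q^42] f(1)=1,f(2)=2,f(3)=3,f(6)=6,f(7)=7,f(14)=14,f(21)=21,f(42)=42 ⇒ 96
d|43:{1,43}  Σf=1+43=44
n=44: 1·44 2·22 4·11 11·4 22·2 44·1  f→[1+2+4+11+22+44]=84
q^45  k|45↦f(k): 45:45 15:15 9:9 5:5 3:3 1:1  a_45=78
[q^46] f(1)=1,f(2)=2,f(23)=23,f(46)=46 ⇒ 72
q^47  k|47↦f(k): 1:1 47:47  a_47=48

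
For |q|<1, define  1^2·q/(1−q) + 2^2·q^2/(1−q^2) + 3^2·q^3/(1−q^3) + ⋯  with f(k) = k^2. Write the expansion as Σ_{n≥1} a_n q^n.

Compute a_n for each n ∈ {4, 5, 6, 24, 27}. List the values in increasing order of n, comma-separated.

n=4: 4·1 2·2 1·4  f→[16+4+1]=21
d|5:{5,1}  Σf=25+1=26
n=6: 6·1 3·2 2·3 1·6  f→[36+9+4+1]=50
q^24  k|24↦f(k): 1:1 2:4 3:9 4:16 6:36 8:64 12:144 24:576  a_24=850
n=27: 27·1 9·3 3·9 1·27  f→[729+81+9+1]=820

21, 26, 50, 850, 820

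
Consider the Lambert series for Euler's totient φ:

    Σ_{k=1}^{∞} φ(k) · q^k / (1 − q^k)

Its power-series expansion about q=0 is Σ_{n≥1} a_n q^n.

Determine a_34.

[q^34] φ(34)=16,φ(17)=16,φ(2)=1,φ(1)=1 ⇒ 34

a_34 = 34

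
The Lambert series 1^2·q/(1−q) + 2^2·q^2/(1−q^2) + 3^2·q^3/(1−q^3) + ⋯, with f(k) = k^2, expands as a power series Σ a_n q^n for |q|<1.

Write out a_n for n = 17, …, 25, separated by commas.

290, 455, 362, 546, 500, 610, 530, 850, 651

[q^17] f(1)=1,f(17)=289 ⇒ 290
q^18  k|18↦f(k): 18:324 9:81 6:36 3:9 2:4 1:1  a_18=455
n=19: 19·1 1·19  f→[361+1]=362
d|20:{20,10,5,4,2,1}  Σf=400+100+25+16+4+1=546
q^21  k|21↦f(k): 1:1 3:9 7:49 21:441  a_21=500
q^22  k|22↦f(k): 22:484 11:121 2:4 1:1  a_22=610
q^23  k|23↦f(k): 23:529 1:1  a_23=530
q^24  k|24↦f(k): 24:576 12:144 8:64 6:36 4:16 3:9 2:4 1:1  a_24=850
[q^25] f(25)=625,f(5)=25,f(1)=1 ⇒ 651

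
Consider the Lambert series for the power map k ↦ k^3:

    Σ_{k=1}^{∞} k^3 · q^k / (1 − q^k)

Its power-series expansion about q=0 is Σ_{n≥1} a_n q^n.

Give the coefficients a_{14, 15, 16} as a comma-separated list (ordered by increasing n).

3096, 3528, 4681

d|14:{14,7,2,1}  Σf=2744+343+8+1=3096
q^15  k|15↦f(k): 1:1 3:27 5:125 15:3375  a_15=3528
[q^16] f(16)=4096,f(8)=512,f(4)=64,f(2)=8,f(1)=1 ⇒ 4681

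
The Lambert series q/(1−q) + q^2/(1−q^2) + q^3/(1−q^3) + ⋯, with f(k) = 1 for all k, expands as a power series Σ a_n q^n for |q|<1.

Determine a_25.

a_25 = 3

n=25: 1·25 5·5 25·1  f→[1+1+1]=3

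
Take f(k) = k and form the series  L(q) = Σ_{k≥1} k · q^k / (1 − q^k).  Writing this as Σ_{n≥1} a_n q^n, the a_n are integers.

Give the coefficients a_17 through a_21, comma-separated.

18, 39, 20, 42, 32

d|17:{17,1}  Σf=17+1=18
d|18:{1,2,3,6,9,18}  Σf=1+2+3+6+9+18=39
d|19:{19,1}  Σf=19+1=20
[q^20] f(1)=1,f(2)=2,f(4)=4,f(5)=5,f(10)=10,f(20)=20 ⇒ 42
n=21: 1·21 3·7 7·3 21·1  f→[1+3+7+21]=32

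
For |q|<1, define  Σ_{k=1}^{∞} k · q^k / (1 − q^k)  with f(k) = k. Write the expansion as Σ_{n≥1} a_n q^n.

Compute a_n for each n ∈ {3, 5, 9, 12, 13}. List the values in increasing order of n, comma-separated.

4, 6, 13, 28, 14

[q^3] f(3)=3,f(1)=1 ⇒ 4
[q^5] f(5)=5,f(1)=1 ⇒ 6
[q^9] f(9)=9,f(3)=3,f(1)=1 ⇒ 13
d|12:{12,6,4,3,2,1}  Σf=12+6+4+3+2+1=28
[q^13] f(13)=13,f(1)=1 ⇒ 14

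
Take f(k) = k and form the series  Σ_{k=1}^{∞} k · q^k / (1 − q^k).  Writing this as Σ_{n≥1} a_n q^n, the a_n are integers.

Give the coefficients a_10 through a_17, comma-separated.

18, 12, 28, 14, 24, 24, 31, 18

d|10:{1,2,5,10}  Σf=1+2+5+10=18
n=11: 1·11 11·1  f→[1+11]=12
[q^12] f(12)=12,f(6)=6,f(4)=4,f(3)=3,f(2)=2,f(1)=1 ⇒ 28
n=13: 1·13 13·1  f→[1+13]=14
[q^14] f(1)=1,f(2)=2,f(7)=7,f(14)=14 ⇒ 24
[q^15] f(15)=15,f(5)=5,f(3)=3,f(1)=1 ⇒ 24
n=16: 16·1 8·2 4·4 2·8 1·16  f→[16+8+4+2+1]=31
q^17  k|17↦f(k): 17:17 1:1  a_17=18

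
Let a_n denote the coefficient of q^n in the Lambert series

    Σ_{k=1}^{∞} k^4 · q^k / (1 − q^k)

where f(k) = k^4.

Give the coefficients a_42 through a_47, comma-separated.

d|42:{42,21,14,7,6,3,2,1}  Σf=3111696+194481+38416+2401+1296+81+16+1=3348388
d|43:{1,43}  Σf=1+3418801=3418802
[q^44] f(1)=1,f(2)=16,f(4)=256,f(11)=14641,f(22)=234256,f(44)=3748096 ⇒ 3997266
q^45  k|45↦f(k): 1:1 3:81 5:625 9:6561 15:50625 45:4100625  a_45=4158518
[q^46] f(1)=1,f(2)=16,f(23)=279841,f(46)=4477456 ⇒ 4757314
[q^47] f(47)=4879681,f(1)=1 ⇒ 4879682

3348388, 3418802, 3997266, 4158518, 4757314, 4879682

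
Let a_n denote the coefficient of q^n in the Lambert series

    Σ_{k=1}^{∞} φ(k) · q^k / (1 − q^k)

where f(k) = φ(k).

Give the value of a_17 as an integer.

n=17: 1·17 17·1  φ→[1+16]=17

a_17 = 17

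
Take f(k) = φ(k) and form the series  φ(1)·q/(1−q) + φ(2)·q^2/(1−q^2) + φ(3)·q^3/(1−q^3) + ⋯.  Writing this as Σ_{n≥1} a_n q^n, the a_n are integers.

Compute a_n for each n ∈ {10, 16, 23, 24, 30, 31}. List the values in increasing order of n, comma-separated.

[q^10] φ(10)=4,φ(5)=4,φ(2)=1,φ(1)=1 ⇒ 10
[q^16] φ(16)=8,φ(8)=4,φ(4)=2,φ(2)=1,φ(1)=1 ⇒ 16
q^23  k|23↦φ(k): 1:1 23:22  a_23=23
[q^24] φ(1)=1,φ(2)=1,φ(3)=2,φ(4)=2,φ(6)=2,φ(8)=4,φ(12)=4,φ(24)=8 ⇒ 24
d|30:{1,2,3,5,6,10,15,30}  Σφ=1+1+2+4+2+4+8+8=30
n=31: 1·31 31·1  φ→[1+30]=31

10, 16, 23, 24, 30, 31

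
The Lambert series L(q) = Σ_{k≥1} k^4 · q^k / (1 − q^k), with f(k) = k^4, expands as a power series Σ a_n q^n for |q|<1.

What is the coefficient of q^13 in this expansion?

a_13 = 28562

[q^13] f(1)=1,f(13)=28561 ⇒ 28562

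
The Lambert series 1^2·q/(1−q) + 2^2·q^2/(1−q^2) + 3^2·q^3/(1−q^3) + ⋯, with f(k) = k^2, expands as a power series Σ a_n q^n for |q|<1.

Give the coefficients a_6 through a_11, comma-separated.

n=6: 1·6 2·3 3·2 6·1  f→[1+4+9+36]=50
[q^7] f(1)=1,f(7)=49 ⇒ 50
q^8  k|8↦f(k): 8:64 4:16 2:4 1:1  a_8=85
d|9:{1,3,9}  Σf=1+9+81=91
q^10  k|10↦f(k): 1:1 2:4 5:25 10:100  a_10=130
q^11  k|11↦f(k): 11:121 1:1  a_11=122

50, 50, 85, 91, 130, 122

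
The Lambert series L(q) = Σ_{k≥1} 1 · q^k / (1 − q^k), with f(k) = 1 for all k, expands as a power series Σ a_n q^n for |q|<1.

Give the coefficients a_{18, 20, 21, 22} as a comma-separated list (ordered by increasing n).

6, 6, 4, 4

n=18: 18·1 9·2 6·3 3·6 2·9 1·18  f→[1+1+1+1+1+1]=6
q^20  k|20↦f(k): 1:1 2:1 4:1 5:1 10:1 20:1  a_20=6
n=21: 1·21 3·7 7·3 21·1  f→[1+1+1+1]=4
[q^22] f(22)=1,f(11)=1,f(2)=1,f(1)=1 ⇒ 4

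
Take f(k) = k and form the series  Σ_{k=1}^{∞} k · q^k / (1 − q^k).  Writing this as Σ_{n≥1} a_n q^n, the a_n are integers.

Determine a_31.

a_31 = 32

d|31:{31,1}  Σf=31+1=32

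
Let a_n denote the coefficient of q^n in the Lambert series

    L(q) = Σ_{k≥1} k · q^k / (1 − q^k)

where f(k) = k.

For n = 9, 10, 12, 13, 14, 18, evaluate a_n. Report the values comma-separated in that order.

13, 18, 28, 14, 24, 39

[q^9] f(1)=1,f(3)=3,f(9)=9 ⇒ 13
n=10: 1·10 2·5 5·2 10·1  f→[1+2+5+10]=18
q^12  k|12↦f(k): 12:12 6:6 4:4 3:3 2:2 1:1  a_12=28
n=13: 13·1 1·13  f→[13+1]=14
n=14: 14·1 7·2 2·7 1·14  f→[14+7+2+1]=24
n=18: 1·18 2·9 3·6 6·3 9·2 18·1  f→[1+2+3+6+9+18]=39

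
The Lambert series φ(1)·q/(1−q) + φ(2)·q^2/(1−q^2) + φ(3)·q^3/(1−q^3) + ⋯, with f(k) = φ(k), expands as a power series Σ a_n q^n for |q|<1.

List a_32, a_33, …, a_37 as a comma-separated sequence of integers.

d|32:{32,16,8,4,2,1}  Σφ=16+8+4+2+1+1=32
n=33: 33·1 11·3 3·11 1·33  φ→[20+10+2+1]=33
n=34: 34·1 17·2 2·17 1·34  φ→[16+16+1+1]=34
d|35:{35,7,5,1}  Σφ=24+6+4+1=35
n=36: 1·36 2·18 3·12 4·9 6·6 9·4 12·3 18·2 36·1  φ→[1+1+2+2+2+6+4+6+12]=36
d|37:{37,1}  Σφ=36+1=37

32, 33, 34, 35, 36, 37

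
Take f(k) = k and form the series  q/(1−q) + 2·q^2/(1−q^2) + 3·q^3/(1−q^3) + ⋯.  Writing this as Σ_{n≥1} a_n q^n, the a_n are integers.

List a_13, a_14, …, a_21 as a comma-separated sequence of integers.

n=13: 13·1 1·13  f→[13+1]=14
[q^14] f(1)=1,f(2)=2,f(7)=7,f(14)=14 ⇒ 24
d|15:{15,5,3,1}  Σf=15+5+3+1=24
d|16:{1,2,4,8,16}  Σf=1+2+4+8+16=31
q^17  k|17↦f(k): 1:1 17:17  a_17=18
[q^18] f(18)=18,f(9)=9,f(6)=6,f(3)=3,f(2)=2,f(1)=1 ⇒ 39
[q^19] f(19)=19,f(1)=1 ⇒ 20
q^20  k|20↦f(k): 1:1 2:2 4:4 5:5 10:10 20:20  a_20=42
n=21: 21·1 7·3 3·7 1·21  f→[21+7+3+1]=32

14, 24, 24, 31, 18, 39, 20, 42, 32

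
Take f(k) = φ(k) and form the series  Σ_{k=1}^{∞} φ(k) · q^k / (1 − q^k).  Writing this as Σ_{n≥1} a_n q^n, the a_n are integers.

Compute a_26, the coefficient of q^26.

d|26:{1,2,13,26}  Σφ=1+1+12+12=26

a_26 = 26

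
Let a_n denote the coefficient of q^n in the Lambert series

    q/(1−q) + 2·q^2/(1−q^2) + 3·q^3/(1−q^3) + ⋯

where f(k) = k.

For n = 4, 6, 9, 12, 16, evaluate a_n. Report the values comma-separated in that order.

n=4: 1·4 2·2 4·1  f→[1+2+4]=7
n=6: 1·6 2·3 3·2 6·1  f→[1+2+3+6]=12
q^9  k|9↦f(k): 1:1 3:3 9:9  a_9=13
[q^12] f(1)=1,f(2)=2,f(3)=3,f(4)=4,f(6)=6,f(12)=12 ⇒ 28
[q^16] f(1)=1,f(2)=2,f(4)=4,f(8)=8,f(16)=16 ⇒ 31

7, 12, 13, 28, 31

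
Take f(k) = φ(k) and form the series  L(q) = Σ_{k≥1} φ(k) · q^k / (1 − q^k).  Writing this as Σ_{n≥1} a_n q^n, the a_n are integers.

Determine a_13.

d|13:{13,1}  Σφ=12+1=13

a_13 = 13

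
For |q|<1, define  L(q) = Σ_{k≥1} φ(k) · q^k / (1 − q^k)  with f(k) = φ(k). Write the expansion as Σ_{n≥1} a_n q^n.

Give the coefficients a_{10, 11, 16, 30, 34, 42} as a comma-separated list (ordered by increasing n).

q^10  k|10↦φ(k): 10:4 5:4 2:1 1:1  a_10=10
[q^11] φ(11)=10,φ(1)=1 ⇒ 11
d|16:{1,2,4,8,16}  Σφ=1+1+2+4+8=16
q^30  k|30↦φ(k): 30:8 15:8 10:4 6:2 5:4 3:2 2:1 1:1  a_30=30
d|34:{1,2,17,34}  Σφ=1+1+16+16=34
[q^42] φ(42)=12,φ(21)=12,φ(14)=6,φ(7)=6,φ(6)=2,φ(3)=2,φ(2)=1,φ(1)=1 ⇒ 42

10, 11, 16, 30, 34, 42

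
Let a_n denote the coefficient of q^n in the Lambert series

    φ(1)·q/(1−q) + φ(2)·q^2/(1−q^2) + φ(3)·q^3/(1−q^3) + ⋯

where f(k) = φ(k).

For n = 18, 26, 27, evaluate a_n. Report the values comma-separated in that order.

[q^18] φ(1)=1,φ(2)=1,φ(3)=2,φ(6)=2,φ(9)=6,φ(18)=6 ⇒ 18
q^26  k|26↦φ(k): 26:12 13:12 2:1 1:1  a_26=26
d|27:{27,9,3,1}  Σφ=18+6+2+1=27

18, 26, 27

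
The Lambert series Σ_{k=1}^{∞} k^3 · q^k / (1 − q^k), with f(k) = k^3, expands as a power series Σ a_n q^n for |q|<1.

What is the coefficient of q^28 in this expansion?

d|28:{28,14,7,4,2,1}  Σf=21952+2744+343+64+8+1=25112

a_28 = 25112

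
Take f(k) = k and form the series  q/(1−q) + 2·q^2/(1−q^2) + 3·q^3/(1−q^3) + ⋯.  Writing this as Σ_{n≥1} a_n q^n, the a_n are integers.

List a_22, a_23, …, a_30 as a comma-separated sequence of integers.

36, 24, 60, 31, 42, 40, 56, 30, 72

n=22: 22·1 11·2 2·11 1·22  f→[22+11+2+1]=36
q^23  k|23↦f(k): 23:23 1:1  a_23=24
[q^24] f(1)=1,f(2)=2,f(3)=3,f(4)=4,f(6)=6,f(8)=8,f(12)=12,f(24)=24 ⇒ 60
q^25  k|25↦f(k): 25:25 5:5 1:1  a_25=31
n=26: 26·1 13·2 2·13 1·26  f→[26+13+2+1]=42
d|27:{1,3,9,27}  Σf=1+3+9+27=40
d|28:{1,2,4,7,14,28}  Σf=1+2+4+7+14+28=56
d|29:{1,29}  Σf=1+29=30
n=30: 1·30 2·15 3·10 5·6 6·5 10·3 15·2 30·1  f→[1+2+3+5+6+10+15+30]=72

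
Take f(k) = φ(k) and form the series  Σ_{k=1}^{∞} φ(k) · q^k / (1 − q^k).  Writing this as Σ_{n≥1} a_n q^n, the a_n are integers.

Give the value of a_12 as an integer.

d|12:{12,6,4,3,2,1}  Σφ=4+2+2+2+1+1=12

a_12 = 12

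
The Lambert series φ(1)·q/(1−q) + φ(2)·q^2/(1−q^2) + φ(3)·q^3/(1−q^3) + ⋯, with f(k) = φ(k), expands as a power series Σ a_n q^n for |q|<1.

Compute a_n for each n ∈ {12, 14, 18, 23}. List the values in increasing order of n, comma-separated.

n=12: 12·1 6·2 4·3 3·4 2·6 1·12  φ→[4+2+2+2+1+1]=12
d|14:{14,7,2,1}  Σφ=6+6+1+1=14
d|18:{1,2,3,6,9,18}  Σφ=1+1+2+2+6+6=18
[q^23] φ(23)=22,φ(1)=1 ⇒ 23

12, 14, 18, 23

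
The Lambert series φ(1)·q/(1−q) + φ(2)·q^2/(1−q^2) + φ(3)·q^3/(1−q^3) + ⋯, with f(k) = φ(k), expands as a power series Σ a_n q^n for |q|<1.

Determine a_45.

q^45  k|45↦φ(k): 1:1 3:2 5:4 9:6 15:8 45:24  a_45=45

a_45 = 45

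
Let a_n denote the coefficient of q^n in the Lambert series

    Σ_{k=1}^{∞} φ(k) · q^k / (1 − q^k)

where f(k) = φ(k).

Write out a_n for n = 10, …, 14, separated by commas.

n=10: 10·1 5·2 2·5 1·10  φ→[4+4+1+1]=10
[q^11] φ(11)=10,φ(1)=1 ⇒ 11
[q^12] φ(12)=4,φ(6)=2,φ(4)=2,φ(3)=2,φ(2)=1,φ(1)=1 ⇒ 12
q^13  k|13↦φ(k): 1:1 13:12  a_13=13
d|14:{14,7,2,1}  Σφ=6+6+1+1=14

10, 11, 12, 13, 14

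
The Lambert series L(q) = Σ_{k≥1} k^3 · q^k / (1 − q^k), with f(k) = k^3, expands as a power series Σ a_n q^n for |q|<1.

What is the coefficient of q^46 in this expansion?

a_46 = 109512

n=46: 1·46 2·23 23·2 46·1  f→[1+8+12167+97336]=109512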